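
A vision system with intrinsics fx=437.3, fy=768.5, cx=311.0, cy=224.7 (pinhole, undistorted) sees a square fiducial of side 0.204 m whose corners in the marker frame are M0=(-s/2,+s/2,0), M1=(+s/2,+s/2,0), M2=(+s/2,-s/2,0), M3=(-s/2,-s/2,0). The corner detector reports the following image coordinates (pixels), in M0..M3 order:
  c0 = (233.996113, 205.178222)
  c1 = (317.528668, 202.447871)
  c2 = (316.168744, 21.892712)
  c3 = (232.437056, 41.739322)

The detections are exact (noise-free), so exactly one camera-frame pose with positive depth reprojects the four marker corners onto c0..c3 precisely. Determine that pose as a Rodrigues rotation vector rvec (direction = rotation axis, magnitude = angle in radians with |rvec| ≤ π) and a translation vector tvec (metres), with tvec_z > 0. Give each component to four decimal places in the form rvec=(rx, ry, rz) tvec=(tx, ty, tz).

Intrinsics K: fx=437.3, fy=768.5, cx=311.0, cy=224.7
Marker side s = 0.204 m; corners in marker frame (Z=0):
  M0 = (-0.1020, +0.1020, 0)
  M1 = (+0.1020, +0.1020, 0)
  M2 = (+0.1020, -0.1020, 0)
  M3 = (-0.1020, -0.1020, 0)
Detected image corners:
  c0 = (233.996113, 205.178222) px
  c1 = (317.528668, 202.447871) px
  c2 = (316.168744, 21.892712) px
  c3 = (232.437056, 41.739322) px
Planar DLT: solve 8×8 A·h = b for H (H[2,2]=1):
  H  [+276.15847 +12.72375 +272.95913]
  H  [-112.56555 +843.41631 +118.27147]
  H  [-0.48649 +0.02016 +1.00000]
B = K⁻¹H; ‖b₁‖=1.091875, ‖b₂‖=1.091875; λ = 2/(‖b₁‖+‖b₂‖) = 0.915856, sign → tz>0 ⇒ λ=+0.915856
r₁ = λ·B[:,0] = (+0.89524,-0.00387,-0.44556); r₂ = λ·B[:,1] = (+0.01352,+0.99974,+0.01847)
r₃ = r₁×r₂ = (+0.44537,-0.02255,+0.89506); SVD([r₁ r₂ r₃]) → R = UVᵀ:
  R  [+0.89524 +0.01352 +0.44537]
  R  [-0.00387 +0.99974 -0.02255]
  R  [-0.44556 +0.01847 +0.89506]
t = (-0.07967, -0.12684, +0.91586) m
tr R = 2.790044; θ = arccos((tr R − 1)/2) = 0.462315 rad = 26.489°
axis k = ((R−Rᵀ)₃₂, (R−Rᵀ)₁₃, (R−Rᵀ)₂₁) / (2 sinθ) = (+0.045982, +0.998752, -0.019494)
rvec = θ·k = (+0.021258, +0.461738, -0.009012)

rvec=(0.0213, 0.4617, -0.0090) tvec=(-0.0797, -0.1268, 0.9159)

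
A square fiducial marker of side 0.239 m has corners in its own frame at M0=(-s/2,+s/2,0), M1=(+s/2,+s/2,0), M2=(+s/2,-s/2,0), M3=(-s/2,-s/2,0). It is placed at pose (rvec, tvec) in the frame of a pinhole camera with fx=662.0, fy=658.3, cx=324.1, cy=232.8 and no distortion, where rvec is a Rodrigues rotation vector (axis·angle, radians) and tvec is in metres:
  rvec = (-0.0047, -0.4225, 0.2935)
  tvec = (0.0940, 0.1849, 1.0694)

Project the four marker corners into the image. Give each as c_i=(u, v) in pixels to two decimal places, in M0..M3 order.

Intrinsics K: fx=662.0, fy=658.3, cx=324.1, cy=232.8
Marker side s = 0.239 m; corners in marker frame (Z=0):
  M0 = (-0.1195, +0.1195, 0)
  M1 = (+0.1195, +0.1195, 0)
  M2 = (+0.1195, -0.1195, 0)
  M3 = (-0.1195, -0.1195, 0)
rvec = (-0.0047, -0.4225, 0.2935), |rvec| = θ = 0.51446 rad = 29.476°
Rodrigues: sinθ=0.49207, 1−cosθ=0.12944; R = I + sinθ·[k]× + (1−cosθ)·[k]×²:
    [+0.87057 -0.27975 -0.40478]
    [+0.28169 +0.95786 -0.05615]
    [+0.40343 -0.06514 +0.91269]
t = (0.0940, 0.1849, 1.0694) m
M0: Pc = R·M0+t = (-0.04346, +0.26570, +1.01341); u = 662.0·(-0.04346)/1.01341 + 324.1 = 295.7079, v = 658.3·(+0.26570)/1.01341 + 232.8 = 405.3977
M1: Pc = R·M1+t = (+0.16460, +0.33303, +1.10983); u = 662.0·(+0.16460)/1.10983 + 324.1 = 422.2838, v = 658.3·(+0.33303)/1.10983 + 232.8 = 430.3369
M2: Pc = R·M2+t = (+0.23146, +0.10410, +1.12539); u = 662.0·(+0.23146)/1.12539 + 324.1 = 460.2556, v = 658.3·(+0.10410)/1.12539 + 232.8 = 293.6923
M3: Pc = R·M3+t = (+0.02340, +0.03677, +1.02897); u = 662.0·(+0.02340)/1.02897 + 324.1 = 339.1530, v = 658.3·(+0.03677)/1.02897 + 232.8 = 256.3262

c0=(295.71, 405.40) c1=(422.28, 430.34) c2=(460.26, 293.69) c3=(339.15, 256.33)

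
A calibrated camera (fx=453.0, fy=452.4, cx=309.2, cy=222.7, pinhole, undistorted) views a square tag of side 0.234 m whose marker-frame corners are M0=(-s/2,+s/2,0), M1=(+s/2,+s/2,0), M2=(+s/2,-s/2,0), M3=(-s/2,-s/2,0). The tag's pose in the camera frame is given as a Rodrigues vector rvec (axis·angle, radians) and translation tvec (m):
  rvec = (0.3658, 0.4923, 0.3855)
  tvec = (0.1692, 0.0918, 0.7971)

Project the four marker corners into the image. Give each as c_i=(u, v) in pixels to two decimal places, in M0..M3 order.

c0=(331.00, 294.57) c1=(440.87, 360.51) c2=(499.74, 249.72) c3=(369.40, 188.01)

Intrinsics K: fx=453.0, fy=452.4, cx=309.2, cy=222.7
Marker side s = 0.234 m; corners in marker frame (Z=0):
  M0 = (-0.1170, +0.1170, 0)
  M1 = (+0.1170, +0.1170, 0)
  M2 = (+0.1170, -0.1170, 0)
  M3 = (-0.1170, -0.1170, 0)
rvec = (0.3658, 0.4923, 0.3855), |rvec| = θ = 0.72442 rad = 41.506°
Rodrigues: sinθ=0.66270, 1−cosθ=0.25111; R = I + sinθ·[k]× + (1−cosθ)·[k]×²:
    [+0.81292 -0.26648 +0.51784]
    [+0.43883 +0.86486 -0.24382]
    [-0.38288 +0.42545 +0.82000]
t = (0.1692, 0.0918, 0.7971) m
M0: Pc = R·M0+t = (+0.04291, +0.14165, +0.89167); u = 453.0·(+0.04291)/0.89167 + 309.2 = 330.9998, v = 452.4·(+0.14165)/0.89167 + 222.7 = 294.5653
M1: Pc = R·M1+t = (+0.23313, +0.24433, +0.80208); u = 453.0·(+0.23313)/0.80208 + 309.2 = 440.8689, v = 452.4·(+0.24433)/0.80208 + 222.7 = 360.5110
M2: Pc = R·M2+t = (+0.29549, +0.04195, +0.70253); u = 453.0·(+0.29549)/0.70253 + 309.2 = 499.7367, v = 452.4·(+0.04195)/0.70253 + 222.7 = 249.7171
M3: Pc = R·M3+t = (+0.10527, -0.06073, +0.79212); u = 453.0·(+0.10527)/0.79212 + 309.2 = 369.4007, v = 452.4·(-0.06073)/0.79212 + 222.7 = 188.0147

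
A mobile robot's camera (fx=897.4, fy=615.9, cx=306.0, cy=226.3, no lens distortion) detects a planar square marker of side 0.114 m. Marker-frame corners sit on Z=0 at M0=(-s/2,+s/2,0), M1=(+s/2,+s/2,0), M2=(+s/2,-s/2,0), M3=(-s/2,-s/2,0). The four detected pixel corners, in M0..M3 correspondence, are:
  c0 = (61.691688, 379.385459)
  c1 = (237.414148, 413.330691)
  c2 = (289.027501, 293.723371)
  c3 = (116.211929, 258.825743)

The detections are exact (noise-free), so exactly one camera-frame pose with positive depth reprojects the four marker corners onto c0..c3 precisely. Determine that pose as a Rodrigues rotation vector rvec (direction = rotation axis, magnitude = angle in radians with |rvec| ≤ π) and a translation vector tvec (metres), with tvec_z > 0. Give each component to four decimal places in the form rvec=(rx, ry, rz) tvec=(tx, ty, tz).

rvec=(-0.0563, -0.0672, 0.2905) tvec=(-0.0815, 0.1009, 0.5661)

Intrinsics K: fx=897.4, fy=615.9, cx=306.0, cy=226.3
Marker side s = 0.114 m; corners in marker frame (Z=0):
  M0 = (-0.0570, +0.0570, 0)
  M1 = (+0.0570, +0.0570, 0)
  M2 = (+0.0570, -0.0570, 0)
  M3 = (-0.0570, -0.0570, 0)
Detected image corners:
  c0 = (61.691688, 379.385459) px
  c1 = (237.414148, 413.330691) px
  c2 = (289.027501, 293.723371) px
  c3 = (116.211929, 258.825743) px
Planar DLT: solve 8×8 A·h = b for H (H[2,2]=1):
  H  [+1546.65152 -485.68927 +176.76976]
  H  [+336.46268 +1014.63348 +336.02305]
  H  [+0.10256 -0.11509 +1.00000]
B = K⁻¹H; ‖b₁‖=1.766427, ‖b₂‖=1.766427; λ = 2/(‖b₁‖+‖b₂‖) = 0.566114, sign → tz>0 ⇒ λ=+0.566114
r₁ = λ·B[:,0] = (+0.95589,+0.28793,+0.05806); r₂ = λ·B[:,1] = (-0.28418,+0.95656,-0.06515)
r₃ = r₁×r₂ = (-0.07430,+0.04578,+0.99618); SVD([r₁ r₂ r₃]) → R = UVᵀ:
  R  [+0.95589 -0.28418 -0.07430]
  R  [+0.28793 +0.95656 +0.04578]
  R  [+0.05806 -0.06515 +0.99618]
t = (-0.08152, +0.10085, +0.56611) m
tr R = 2.908630; θ = arccos((tr R − 1)/2) = 0.303437 rad = 17.386°
axis k = ((R−Rᵀ)₃₂, (R−Rᵀ)₁₃, (R−Rᵀ)₂₁) / (2 sinθ) = (-0.185630, -0.221484, +0.957333)
rvec = θ·k = (-0.056327, -0.067206, +0.290491)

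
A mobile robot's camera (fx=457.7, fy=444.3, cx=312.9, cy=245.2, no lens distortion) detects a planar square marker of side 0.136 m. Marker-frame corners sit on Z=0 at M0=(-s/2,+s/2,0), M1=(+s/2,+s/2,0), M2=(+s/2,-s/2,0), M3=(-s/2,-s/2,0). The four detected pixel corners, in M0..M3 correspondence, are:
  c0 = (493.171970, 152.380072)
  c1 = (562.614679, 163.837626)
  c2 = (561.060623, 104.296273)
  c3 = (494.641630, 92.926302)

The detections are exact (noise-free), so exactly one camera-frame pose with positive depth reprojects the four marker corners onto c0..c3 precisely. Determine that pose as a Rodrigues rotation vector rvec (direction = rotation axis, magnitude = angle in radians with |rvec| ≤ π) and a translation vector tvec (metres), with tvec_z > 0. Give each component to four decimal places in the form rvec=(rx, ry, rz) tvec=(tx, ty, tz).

Intrinsics K: fx=457.7, fy=444.3, cx=312.9, cy=245.2
Marker side s = 0.136 m; corners in marker frame (Z=0):
  M0 = (-0.0680, +0.0680, 0)
  M1 = (+0.0680, +0.0680, 0)
  M2 = (+0.0680, -0.0680, 0)
  M3 = (-0.0680, -0.0680, 0)
Detected image corners:
  c0 = (493.171970, 152.380072) px
  c1 = (562.614679, 163.837626) px
  c2 = (561.060623, 104.296273) px
  c3 = (494.641630, 92.926302) px
Planar DLT: solve 8×8 A·h = b for H (H[2,2]=1):
  H  [+526.67691 -172.43569 +527.99179]
  H  [+90.58825 +395.46787 +127.71809]
  H  [+0.05197 -0.32732 +1.00000]
B = K⁻¹H; ‖b₁‖=1.130051, ‖b₂‖=1.130051; λ = 2/(‖b₁‖+‖b₂‖) = 0.884916, sign → tz>0 ⇒ λ=+0.884916
r₁ = λ·B[:,0] = (+0.98684,+0.15505,+0.04599); r₂ = λ·B[:,1] = (-0.13537,+0.94751,-0.28965)
r₃ = r₁×r₂ = (-0.08848,+0.27962,+0.95603); SVD([r₁ r₂ r₃]) → R = UVᵀ:
  R  [+0.98684 -0.13537 -0.08848]
  R  [+0.15505 +0.94751 +0.27962]
  R  [+0.04599 -0.28965 +0.95603]
t = (+0.41586, -0.23399, +0.88492) m
tr R = 2.890373; θ = arccos((tr R − 1)/2) = 0.332632 rad = 19.058°
axis k = ((R−Rᵀ)₃₂, (R−Rᵀ)₁₃, (R−Rᵀ)₂₁) / (2 sinθ) = (-0.871692, -0.205909, +0.444696)
rvec = θ·k = (-0.289952, -0.068492, +0.147920)

rvec=(-0.2900, -0.0685, 0.1479) tvec=(0.4159, -0.2340, 0.8849)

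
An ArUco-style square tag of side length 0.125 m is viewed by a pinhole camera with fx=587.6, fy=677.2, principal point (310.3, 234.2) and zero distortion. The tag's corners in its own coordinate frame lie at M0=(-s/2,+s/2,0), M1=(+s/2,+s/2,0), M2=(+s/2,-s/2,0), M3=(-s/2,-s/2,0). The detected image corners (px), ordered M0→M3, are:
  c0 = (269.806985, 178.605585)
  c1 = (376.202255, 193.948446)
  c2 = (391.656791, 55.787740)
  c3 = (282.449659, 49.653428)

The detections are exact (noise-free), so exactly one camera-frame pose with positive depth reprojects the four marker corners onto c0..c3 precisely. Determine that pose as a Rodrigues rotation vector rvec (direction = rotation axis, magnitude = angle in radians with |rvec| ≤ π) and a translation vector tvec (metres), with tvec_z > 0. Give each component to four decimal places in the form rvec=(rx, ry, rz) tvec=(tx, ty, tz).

Intrinsics K: fx=587.6, fy=677.2, cx=310.3, cy=234.2
Marker side s = 0.125 m; corners in marker frame (Z=0):
  M0 = (-0.0625, +0.0625, 0)
  M1 = (+0.0625, +0.0625, 0)
  M2 = (+0.0625, -0.0625, 0)
  M3 = (-0.0625, -0.0625, 0)
Detected image corners:
  c0 = (269.806985, 178.605585) px
  c1 = (376.202255, 193.948446) px
  c2 = (391.656791, 55.787740) px
  c3 = (282.449659, 49.653428) px
Planar DLT: solve 8×8 A·h = b for H (H[2,2]=1):
  H  [+676.68166 -67.31783 +328.07464]
  H  [+19.00532 +1083.33297 +119.87502]
  H  [-0.56247 +0.13537 +1.00000]
B = K⁻¹H; ‖b₁‖=1.569861, ‖b₂‖=1.569861; λ = 2/(‖b₁‖+‖b₂‖) = 0.636999, sign → tz>0 ⇒ λ=+0.636999
r₁ = λ·B[:,0] = (+0.92278,+0.14179,-0.35830); r₂ = λ·B[:,1] = (-0.11851,+0.98920,+0.08623)
r₃ = r₁×r₂ = (+0.36665,-0.03711,+0.92962); SVD([r₁ r₂ r₃]) → R = UVᵀ:
  R  [+0.92278 -0.11851 +0.36665]
  R  [+0.14179 +0.98920 -0.03711]
  R  [-0.35830 +0.08623 +0.92962]
t = (+0.01927, -0.10754, +0.63700) m
tr R = 2.841597; θ = arccos((tr R − 1)/2) = 0.400673 rad = 22.957°
axis k = ((R−Rᵀ)₃₂, (R−Rᵀ)₁₃, (R−Rᵀ)₂₁) / (2 sinθ) = (+0.158110, +0.929330, +0.333688)
rvec = θ·k = (+0.063350, +0.372358, +0.133700)

rvec=(0.0634, 0.3724, 0.1337) tvec=(0.0193, -0.1075, 0.6370)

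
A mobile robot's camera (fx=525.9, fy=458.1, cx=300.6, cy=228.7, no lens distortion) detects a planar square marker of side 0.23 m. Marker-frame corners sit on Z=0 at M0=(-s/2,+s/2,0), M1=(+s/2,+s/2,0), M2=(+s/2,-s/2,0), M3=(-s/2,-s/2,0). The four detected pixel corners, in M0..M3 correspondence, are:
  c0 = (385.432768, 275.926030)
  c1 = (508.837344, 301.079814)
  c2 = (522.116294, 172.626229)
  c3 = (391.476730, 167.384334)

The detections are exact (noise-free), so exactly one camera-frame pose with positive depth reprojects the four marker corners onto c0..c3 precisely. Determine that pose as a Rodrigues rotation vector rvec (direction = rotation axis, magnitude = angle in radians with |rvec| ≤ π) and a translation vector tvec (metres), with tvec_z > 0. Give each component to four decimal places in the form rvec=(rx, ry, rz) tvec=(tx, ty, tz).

Intrinsics K: fx=525.9, fy=458.1, cx=300.6, cy=228.7
Marker side s = 0.23 m; corners in marker frame (Z=0):
  M0 = (-0.1150, +0.1150, 0)
  M1 = (+0.1150, +0.1150, 0)
  M2 = (+0.1150, -0.1150, 0)
  M3 = (-0.1150, -0.1150, 0)
Detected image corners:
  c0 = (385.432768, 275.926030) px
  c1 = (508.837344, 301.079814) px
  c2 = (522.116294, 172.626229) px
  c3 = (391.476730, 167.384334) px
Planar DLT: solve 8×8 A·h = b for H (H[2,2]=1):
  H  [+210.69679 +45.33233 +446.34585]
  H  [-106.05976 +555.05761 +229.89042]
  H  [-0.75499 +0.19022 +1.00000]
B = K⁻¹H; ‖b₁‖=1.132996, ‖b₂‖=1.132996; λ = 2/(‖b₁‖+‖b₂‖) = 0.882615, sign → tz>0 ⇒ λ=+0.882615
r₁ = λ·B[:,0] = (+0.73450,+0.12833,-0.66636); r₂ = λ·B[:,1] = (-0.01988,+0.98560,+0.16789)
r₃ = r₁×r₂ = (+0.67832,-0.11007,+0.72648); SVD([r₁ r₂ r₃]) → R = UVᵀ:
  R  [+0.73450 -0.01988 +0.67832]
  R  [+0.12833 +0.98560 -0.11007]
  R  [-0.66636 +0.16789 +0.72648]
t = (+0.24460, +0.00229, +0.88262) m
tr R = 2.446583; θ = arccos((tr R − 1)/2) = 0.762239 rad = 43.673°
axis k = ((R−Rᵀ)₃₂, (R−Rᵀ)₁₃, (R−Rᵀ)₂₁) / (2 sinθ) = (+0.201260, +0.973641, +0.107317)
rvec = θ·k = (+0.153408, +0.742148, +0.081801)

rvec=(0.1534, 0.7421, 0.0818) tvec=(0.2446, 0.0023, 0.8826)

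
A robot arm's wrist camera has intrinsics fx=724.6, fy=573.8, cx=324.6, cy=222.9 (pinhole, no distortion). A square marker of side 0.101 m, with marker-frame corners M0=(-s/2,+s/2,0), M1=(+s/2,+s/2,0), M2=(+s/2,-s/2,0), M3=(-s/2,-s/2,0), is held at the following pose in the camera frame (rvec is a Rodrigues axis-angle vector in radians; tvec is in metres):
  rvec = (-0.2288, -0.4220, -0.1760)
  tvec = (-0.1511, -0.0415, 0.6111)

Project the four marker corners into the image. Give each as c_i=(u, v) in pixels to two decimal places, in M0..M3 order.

c0=(92.99, 235.81) c1=(214.30, 223.66) c2=(192.88, 137.00) c3=(73.77, 142.60)

Intrinsics K: fx=724.6, fy=573.8, cx=324.6, cy=222.9
Marker side s = 0.101 m; corners in marker frame (Z=0):
  M0 = (-0.0505, +0.0505, 0)
  M1 = (+0.0505, +0.0505, 0)
  M2 = (+0.0505, -0.0505, 0)
  M3 = (-0.0505, -0.0505, 0)
rvec = (-0.2288, -0.4220, -0.1760), |rvec| = θ = 0.51128 rad = 29.294°
Rodrigues: sinθ=0.48930, 1−cosθ=0.12788; R = I + sinθ·[k]× + (1−cosθ)·[k]×²:
    [+0.89773 +0.21567 -0.38415]
    [-0.12120 +0.95924 +0.25530]
    [+0.42355 -0.18263 +0.88727]
t = (-0.1511, -0.0415, 0.6111) m
M0: Pc = R·M0+t = (-0.18554, +0.01306, +0.58049); u = 724.6·(-0.18554)/0.58049 + 324.6 = 92.9927, v = 573.8·(+0.01306)/0.58049 + 222.9 = 235.8114
M1: Pc = R·M1+t = (-0.09487, +0.00082, +0.62327); u = 724.6·(-0.09487)/0.62327 + 324.6 = 214.3014, v = 573.8·(+0.00082)/0.62327 + 222.9 = 223.6558
M2: Pc = R·M2+t = (-0.11666, -0.09606, +0.64171); u = 724.6·(-0.11666)/0.64171 + 324.6 = 192.8760, v = 573.8·(-0.09606)/0.64171 + 222.9 = 137.0043
M3: Pc = R·M3+t = (-0.20733, -0.08382, +0.59893); u = 724.6·(-0.20733)/0.59893 + 324.6 = 73.7729, v = 573.8·(-0.08382)/0.59893 + 222.9 = 142.5964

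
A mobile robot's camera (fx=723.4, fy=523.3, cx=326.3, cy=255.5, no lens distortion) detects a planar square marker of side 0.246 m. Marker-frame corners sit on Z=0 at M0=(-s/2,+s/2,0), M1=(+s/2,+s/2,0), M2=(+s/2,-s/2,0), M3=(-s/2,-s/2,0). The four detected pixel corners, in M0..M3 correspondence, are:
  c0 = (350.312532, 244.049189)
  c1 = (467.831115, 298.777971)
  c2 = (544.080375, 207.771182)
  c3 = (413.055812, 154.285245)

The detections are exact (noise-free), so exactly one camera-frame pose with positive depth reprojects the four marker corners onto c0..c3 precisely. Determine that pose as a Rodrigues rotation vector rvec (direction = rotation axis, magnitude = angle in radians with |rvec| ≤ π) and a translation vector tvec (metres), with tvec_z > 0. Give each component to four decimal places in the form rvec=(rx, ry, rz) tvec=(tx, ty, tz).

rvec=(0.3007, 0.3981, 0.5118) tvec=(0.1919, -0.0658, 1.2138)

Intrinsics K: fx=723.4, fy=523.3, cx=326.3, cy=255.5
Marker side s = 0.246 m; corners in marker frame (Z=0):
  M0 = (-0.1230, +0.1230, 0)
  M1 = (+0.1230, +0.1230, 0)
  M2 = (+0.1230, -0.1230, 0)
  M3 = (-0.1230, -0.1230, 0)
Detected image corners:
  c0 = (350.312532, 244.049189) px
  c1 = (467.831115, 298.777971) px
  c2 = (544.080375, 207.771182) px
  c3 = (413.055812, 154.285245) px
Planar DLT: solve 8×8 A·h = b for H (H[2,2]=1):
  H  [+397.60640 -145.18939 +440.67103]
  H  [+165.74745 +436.92420 +227.13190]
  H  [-0.24002 +0.30757 +1.00000]
B = K⁻¹H; ‖b₁‖=0.823849, ‖b₂‖=0.823849; λ = 2/(‖b₁‖+‖b₂‖) = 1.213815, sign → tz>0 ⇒ λ=+1.213815
r₁ = λ·B[:,0] = (+0.79857,+0.52670,-0.29134); r₂ = λ·B[:,1] = (-0.41201,+0.83118,+0.37333)
r₃ = r₁×r₂ = (+0.43879,-0.17810,+0.88076); SVD([r₁ r₂ r₃]) → R = UVᵀ:
  R  [+0.79857 -0.41201 +0.43879]
  R  [+0.52670 +0.83118 -0.17810]
  R  [-0.29134 +0.37333 +0.88076]
t = (+0.19191, -0.06580, +1.21381) m
tr R = 2.510516; θ = arccos((tr R − 1)/2) = 0.714749 rad = 40.952°
axis k = ((R−Rᵀ)₃₂, (R−Rᵀ)₁₃, (R−Rᵀ)₂₁) / (2 sinθ) = (+0.420663, +0.556983, +0.716110)
rvec = θ·k = (+0.300668, +0.398103, +0.511838)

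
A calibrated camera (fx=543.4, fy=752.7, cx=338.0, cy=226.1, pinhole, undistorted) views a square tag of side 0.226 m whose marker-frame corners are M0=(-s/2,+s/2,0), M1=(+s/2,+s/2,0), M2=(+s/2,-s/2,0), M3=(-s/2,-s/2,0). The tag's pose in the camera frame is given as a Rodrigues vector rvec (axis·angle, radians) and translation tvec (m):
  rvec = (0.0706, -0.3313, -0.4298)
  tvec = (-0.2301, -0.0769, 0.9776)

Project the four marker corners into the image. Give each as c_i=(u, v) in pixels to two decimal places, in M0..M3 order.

c0=(178.24, 283.48) c1=(291.20, 210.11) c2=(240.78, 54.63) c3=(120.37, 119.08)

Intrinsics K: fx=543.4, fy=752.7, cx=338.0, cy=226.1
Marker side s = 0.226 m; corners in marker frame (Z=0):
  M0 = (-0.1130, +0.1130, 0)
  M1 = (+0.1130, +0.1130, 0)
  M2 = (+0.1130, -0.1130, 0)
  M3 = (-0.1130, -0.1130, 0)
rvec = (0.0706, -0.3313, -0.4298), |rvec| = θ = 0.54724 rad = 31.355°
Rodrigues: sinθ=0.52033, 1−cosθ=0.14604; R = I + sinθ·[k]× + (1−cosθ)·[k]×²:
    [+0.85639 +0.39726 -0.32981]
    [-0.42007 +0.90749 +0.00231]
    [+0.30021 +0.13657 +0.94405]
t = (-0.2301, -0.0769, 0.9776) m
M0: Pc = R·M0+t = (-0.28198, +0.07311, +0.95911); u = 543.4·(-0.28198)/0.95911 + 338.0 = 178.2379, v = 752.7·(+0.07311)/0.95911 + 226.1 = 283.4795
M1: Pc = R·M1+t = (-0.08844, -0.02182, +1.02696); u = 543.4·(-0.08844)/1.02696 + 338.0 = 291.2048, v = 752.7·(-0.02182)/1.02696 + 226.1 = 210.1056
M2: Pc = R·M2+t = (-0.17822, -0.22691, +0.99609); u = 543.4·(-0.17822)/0.99609 + 338.0 = 240.7764, v = 752.7·(-0.22691)/0.99609 + 226.1 = 54.6315
M3: Pc = R·M3+t = (-0.37176, -0.13198, +0.92824); u = 543.4·(-0.37176)/0.92824 + 338.0 = 120.3675, v = 752.7·(-0.13198)/0.92824 + 226.1 = 119.0810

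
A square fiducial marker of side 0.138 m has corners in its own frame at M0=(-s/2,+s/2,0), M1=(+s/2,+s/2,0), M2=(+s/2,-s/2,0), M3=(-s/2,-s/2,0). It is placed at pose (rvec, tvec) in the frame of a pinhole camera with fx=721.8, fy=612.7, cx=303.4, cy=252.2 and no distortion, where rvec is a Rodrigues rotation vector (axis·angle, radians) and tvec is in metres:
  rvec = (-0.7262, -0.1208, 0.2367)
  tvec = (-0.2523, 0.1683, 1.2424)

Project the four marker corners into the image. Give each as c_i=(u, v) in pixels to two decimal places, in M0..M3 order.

Intrinsics K: fx=721.8, fy=612.7, cx=303.4, cy=252.2
Marker side s = 0.138 m; corners in marker frame (Z=0):
  M0 = (-0.0690, +0.0690, 0)
  M1 = (+0.0690, +0.0690, 0)
  M2 = (+0.0690, -0.0690, 0)
  M3 = (-0.0690, -0.0690, 0)
rvec = (-0.7262, -0.1208, 0.2367), |rvec| = θ = 0.77330 rad = 44.307°
Rodrigues: sinθ=0.69850, 1−cosθ=0.28439; R = I + sinθ·[k]× + (1−cosθ)·[k]×²:
    [+0.96642 -0.17209 -0.19086]
    [+0.25552 +0.72255 +0.64236]
    [+0.02737 -0.66956 +0.74226]
t = (-0.2523, 0.1683, 1.2424) m
M0: Pc = R·M0+t = (-0.33086, +0.20052, +1.19431); u = 721.8·(-0.33086)/1.19431 + 303.4 = 103.4421, v = 612.7·(+0.20052)/1.19431 + 252.2 = 355.0723
M1: Pc = R·M1+t = (-0.19749, +0.23579, +1.19809); u = 721.8·(-0.19749)/1.19809 + 303.4 = 184.4196, v = 612.7·(+0.23579)/1.19809 + 252.2 = 372.7811
M2: Pc = R·M2+t = (-0.17374, +0.13608, +1.29049); u = 721.8·(-0.17374)/1.29049 + 303.4 = 206.2212, v = 612.7·(+0.13608)/1.29049 + 252.2 = 316.8060
M3: Pc = R·M3+t = (-0.30711, +0.10081, +1.28671); u = 721.8·(-0.30711)/1.28671 + 303.4 = 131.1227, v = 612.7·(+0.10081)/1.28671 + 252.2 = 300.2045

c0=(103.44, 355.07) c1=(184.42, 372.78) c2=(206.22, 316.81) c3=(131.12, 300.20)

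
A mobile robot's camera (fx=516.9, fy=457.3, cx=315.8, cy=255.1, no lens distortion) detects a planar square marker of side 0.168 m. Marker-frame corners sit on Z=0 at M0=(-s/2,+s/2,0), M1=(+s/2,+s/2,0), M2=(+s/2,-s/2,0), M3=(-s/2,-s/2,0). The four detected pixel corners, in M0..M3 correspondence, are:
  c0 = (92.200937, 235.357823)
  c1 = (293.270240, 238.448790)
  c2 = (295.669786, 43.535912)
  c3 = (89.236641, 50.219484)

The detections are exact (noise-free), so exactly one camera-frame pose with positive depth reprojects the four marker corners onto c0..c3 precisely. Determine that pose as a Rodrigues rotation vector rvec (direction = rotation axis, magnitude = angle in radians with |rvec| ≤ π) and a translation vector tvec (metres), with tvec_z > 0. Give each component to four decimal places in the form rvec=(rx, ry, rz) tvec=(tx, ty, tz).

rvec=(0.0635, 0.1260, 0.0178) tvec=(-0.0998, -0.1004, 0.4101)

Intrinsics K: fx=516.9, fy=457.3, cx=315.8, cy=255.1
Marker side s = 0.168 m; corners in marker frame (Z=0):
  M0 = (-0.0840, +0.0840, 0)
  M1 = (+0.0840, +0.0840, 0)
  M2 = (+0.0840, -0.0840, 0)
  M3 = (-0.0840, -0.0840, 0)
Detected image corners:
  c0 = (92.200937, 235.357823) px
  c1 = (293.270240, 238.448790) px
  c2 = (295.669786, 43.535912) px
  c3 = (89.236641, 50.219484) px
Planar DLT: solve 8×8 A·h = b for H (H[2,2]=1):
  H  [+1153.91197 +32.35008 +189.98884]
  H  [-53.54142 +1152.65428 +143.16749]
  H  [-0.30469 +0.15712 +1.00000]
B = K⁻¹H; ‖b₁‖=2.438213, ‖b₂‖=2.438213; λ = 2/(‖b₁‖+‖b₂‖) = 0.410136, sign → tz>0 ⇒ λ=+0.410136
r₁ = λ·B[:,0] = (+0.99192,+0.02169,-0.12497); r₂ = λ·B[:,1] = (-0.01370,+0.99783,+0.06444)
r₃ = r₁×r₂ = (+0.12609,-0.06221,+0.99007); SVD([r₁ r₂ r₃]) → R = UVᵀ:
  R  [+0.99192 -0.01370 +0.12609]
  R  [+0.02169 +0.99783 -0.06221]
  R  [-0.12497 +0.06444 +0.99007]
t = (-0.09983, -0.10039, +0.41014) m
tr R = 2.979817; θ = arccos((tr R − 1)/2) = 0.142185 rad = 8.147°
axis k = ((R−Rᵀ)₃₂, (R−Rᵀ)₁₃, (R−Rᵀ)₂₁) / (2 sinθ) = (+0.446873, +0.885838, +0.124883)
rvec = θ·k = (+0.063539, +0.125953, +0.017757)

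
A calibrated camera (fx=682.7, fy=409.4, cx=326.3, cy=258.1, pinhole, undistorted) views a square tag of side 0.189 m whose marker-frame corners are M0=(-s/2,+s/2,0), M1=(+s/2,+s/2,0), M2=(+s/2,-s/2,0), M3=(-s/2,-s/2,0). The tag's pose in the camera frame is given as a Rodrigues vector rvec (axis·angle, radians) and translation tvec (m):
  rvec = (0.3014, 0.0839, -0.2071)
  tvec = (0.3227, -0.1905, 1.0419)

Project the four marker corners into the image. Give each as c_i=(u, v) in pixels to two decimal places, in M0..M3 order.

Intrinsics K: fx=682.7, fy=409.4, cx=326.3, cy=258.1
Marker side s = 0.189 m; corners in marker frame (Z=0):
  M0 = (-0.0945, +0.0945, 0)
  M1 = (+0.0945, +0.0945, 0)
  M2 = (+0.0945, -0.0945, 0)
  M3 = (-0.0945, -0.0945, 0)
rvec = (0.3014, 0.0839, -0.2071), |rvec| = θ = 0.37520 rad = 21.497°
Rodrigues: sinθ=0.36645, 1−cosθ=0.06956; R = I + sinθ·[k]× + (1−cosθ)·[k]×²:
    [+0.97533 +0.21477 +0.05110]
    [-0.18978 +0.93391 -0.30296]
    [-0.11279 +0.28579 +0.95163]
t = (0.3227, -0.1905, 1.0419) m
M0: Pc = R·M0+t = (+0.25083, -0.08431, +1.07957); u = 682.7·(+0.25083)/1.07957 + 326.3 = 484.9192, v = 409.4·(-0.08431)/1.07957 + 258.1 = 226.1271
M1: Pc = R·M1+t = (+0.43516, -0.12018, +1.05825); u = 682.7·(+0.43516)/1.05825 + 326.3 = 607.0343, v = 409.4·(-0.12018)/1.05825 + 258.1 = 211.6068
M2: Pc = R·M2+t = (+0.39457, -0.29669, +1.00423); u = 682.7·(+0.39457)/1.00423 + 326.3 = 594.5389, v = 409.4·(-0.29669)/1.00423 + 258.1 = 137.1476
M3: Pc = R·M3+t = (+0.21024, -0.26082, +1.02555); u = 682.7·(+0.21024)/1.02555 + 326.3 = 466.2520, v = 409.4·(-0.26082)/1.02555 + 258.1 = 153.9804

c0=(484.92, 226.13) c1=(607.03, 211.61) c2=(594.54, 137.15) c3=(466.25, 153.98)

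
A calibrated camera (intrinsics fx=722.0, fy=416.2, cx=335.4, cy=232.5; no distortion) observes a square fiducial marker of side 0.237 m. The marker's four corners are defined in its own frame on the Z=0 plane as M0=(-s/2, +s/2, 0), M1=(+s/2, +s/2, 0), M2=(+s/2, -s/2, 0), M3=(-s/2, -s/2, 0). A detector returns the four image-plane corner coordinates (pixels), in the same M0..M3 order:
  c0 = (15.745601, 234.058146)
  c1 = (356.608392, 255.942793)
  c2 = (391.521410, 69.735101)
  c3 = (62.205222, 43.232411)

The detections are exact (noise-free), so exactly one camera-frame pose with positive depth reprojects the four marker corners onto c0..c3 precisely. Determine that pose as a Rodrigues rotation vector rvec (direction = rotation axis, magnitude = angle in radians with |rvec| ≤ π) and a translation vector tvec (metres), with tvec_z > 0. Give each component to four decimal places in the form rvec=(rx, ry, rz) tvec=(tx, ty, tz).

rvec=(-0.0636, -0.0653, 0.1120) tvec=(-0.0895, -0.1022, 0.5121)

Intrinsics K: fx=722.0, fy=416.2, cx=335.4, cy=232.5
Marker side s = 0.237 m; corners in marker frame (Z=0):
  M0 = (-0.1185, +0.1185, 0)
  M1 = (+0.1185, +0.1185, 0)
  M2 = (+0.1185, -0.1185, 0)
  M3 = (-0.1185, -0.1185, 0)
Detected image corners:
  c0 = (15.745601, 234.058146) px
  c1 = (356.608392, 255.942793) px
  c2 = (391.521410, 69.735101) px
  c3 = (62.205222, 43.232411) px
Planar DLT: solve 8×8 A·h = b for H (H[2,2]=1):
  H  [+1438.31528 -198.33930 +209.22093]
  H  [+120.34550 +775.57261 +149.45330]
  H  [+0.12015 -0.13081 +1.00000]
B = K⁻¹H; ‖b₁‖=1.952701, ‖b₂‖=1.952701; λ = 2/(‖b₁‖+‖b₂‖) = 0.512111, sign → tz>0 ⇒ λ=+0.512111
r₁ = λ·B[:,0] = (+0.99161,+0.11371,+0.06153); r₂ = λ·B[:,1] = (-0.10956,+0.99172,-0.06699)
r₃ = r₁×r₂ = (-0.06864,+0.05968,+0.99585); SVD([r₁ r₂ r₃]) → R = UVᵀ:
  R  [+0.99161 -0.10956 -0.06864]
  R  [+0.11371 +0.99172 +0.05968]
  R  [+0.06153 -0.06699 +0.99585]
t = (-0.08950, -0.10218, +0.51211) m
tr R = 2.979182; θ = arccos((tr R − 1)/2) = 0.144409 rad = 8.274°
axis k = ((R−Rᵀ)₃₂, (R−Rᵀ)₁₃, (R−Rᵀ)₂₁) / (2 sinθ) = (-0.440108, -0.452257, +0.775738)
rvec = θ·k = (-0.063556, -0.065310, +0.112024)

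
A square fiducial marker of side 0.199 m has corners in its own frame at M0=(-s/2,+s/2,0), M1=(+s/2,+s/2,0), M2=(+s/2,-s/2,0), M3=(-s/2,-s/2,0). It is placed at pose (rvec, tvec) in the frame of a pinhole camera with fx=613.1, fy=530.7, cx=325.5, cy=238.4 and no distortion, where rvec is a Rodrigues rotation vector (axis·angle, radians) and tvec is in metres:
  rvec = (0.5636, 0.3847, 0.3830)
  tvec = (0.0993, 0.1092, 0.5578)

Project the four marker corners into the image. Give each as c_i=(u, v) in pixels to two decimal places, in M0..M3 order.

Intrinsics K: fx=613.1, fy=530.7, cx=325.5, cy=238.4
Marker side s = 0.199 m; corners in marker frame (Z=0):
  M0 = (-0.0995, +0.0995, 0)
  M1 = (+0.0995, +0.0995, 0)
  M2 = (+0.0995, -0.0995, 0)
  M3 = (-0.0995, -0.0995, 0)
rvec = (0.5636, 0.3847, 0.3830), |rvec| = θ = 0.78251 rad = 44.835°
Rodrigues: sinθ=0.70506, 1−cosθ=0.29086; R = I + sinθ·[k]× + (1−cosθ)·[k]×²:
    [+0.86003 -0.24210 +0.44916]
    [+0.44808 +0.77944 -0.43783]
    [-0.24409 +0.57780 +0.77882]
t = (0.0993, 0.1092, 0.5578) m
M0: Pc = R·M0+t = (-0.01036, +0.14217, +0.63958); u = 613.1·(-0.01036)/0.63958 + 325.5 = 315.5671, v = 530.7·(+0.14217)/0.63958 + 238.4 = 356.3680
M1: Pc = R·M1+t = (+0.16078, +0.23134, +0.59100); u = 613.1·(+0.16078)/0.59100 + 325.5 = 492.2942, v = 530.7·(+0.23134)/0.59100 + 238.4 = 446.1333
M2: Pc = R·M2+t = (+0.20896, +0.07623, +0.47602); u = 613.1·(+0.20896)/0.47602 + 325.5 = 594.6360, v = 530.7·(+0.07623)/0.47602 + 238.4 = 323.3859
M3: Pc = R·M3+t = (+0.03782, -0.01294, +0.52460); u = 613.1·(+0.03782)/0.52460 + 325.5 = 369.6969, v = 530.7·(-0.01294)/0.52460 + 238.4 = 225.3111

c0=(315.57, 356.37) c1=(492.29, 446.13) c2=(594.64, 323.39) c3=(369.70, 225.31)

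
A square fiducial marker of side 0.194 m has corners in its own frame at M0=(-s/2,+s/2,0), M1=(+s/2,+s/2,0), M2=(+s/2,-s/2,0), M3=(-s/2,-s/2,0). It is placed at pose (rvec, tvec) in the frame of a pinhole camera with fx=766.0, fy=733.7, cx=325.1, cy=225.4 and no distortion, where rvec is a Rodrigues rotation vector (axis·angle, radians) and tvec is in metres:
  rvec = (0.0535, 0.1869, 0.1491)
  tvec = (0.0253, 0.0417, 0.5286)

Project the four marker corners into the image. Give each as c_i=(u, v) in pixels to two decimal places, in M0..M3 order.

Intrinsics K: fx=766.0, fy=733.7, cx=325.1, cy=225.4
Marker side s = 0.194 m; corners in marker frame (Z=0):
  M0 = (-0.0970, +0.0970, 0)
  M1 = (+0.0970, +0.0970, 0)
  M2 = (+0.0970, -0.0970, 0)
  M3 = (-0.0970, -0.0970, 0)
rvec = (0.0535, 0.1869, 0.1491), |rvec| = θ = 0.24500 rad = 14.037°
Rodrigues: sinθ=0.24256, 1−cosθ=0.02986; R = I + sinθ·[k]× + (1−cosθ)·[k]×²:
    [+0.97156 -0.14264 +0.18900]
    [+0.15259 +0.98752 -0.03910]
    [-0.18107 +0.06683 +0.98120]
t = (0.0253, 0.0417, 0.5286) m
M0: Pc = R·M0+t = (-0.08278, +0.12269, +0.55265); u = 766.0·(-0.08278)/0.55265 + 325.1 = 210.3657, v = 733.7·(+0.12269)/0.55265 + 225.4 = 388.2823
M1: Pc = R·M1+t = (+0.10571, +0.15229, +0.51752); u = 766.0·(+0.10571)/0.51752 + 325.1 = 481.5589, v = 733.7·(+0.15229)/0.51752 + 225.4 = 441.3055
M2: Pc = R·M2+t = (+0.13338, -0.03929, +0.50455); u = 766.0·(+0.13338)/0.50455 + 325.1 = 527.5899, v = 733.7·(-0.03929)/0.50455 + 225.4 = 168.2690
M3: Pc = R·M3+t = (-0.05511, -0.06889, +0.53968); u = 766.0·(-0.05511)/0.53968 + 325.1 = 246.8855, v = 733.7·(-0.06889)/0.53968 + 225.4 = 131.7435

c0=(210.37, 388.28) c1=(481.56, 441.31) c2=(527.59, 168.27) c3=(246.89, 131.74)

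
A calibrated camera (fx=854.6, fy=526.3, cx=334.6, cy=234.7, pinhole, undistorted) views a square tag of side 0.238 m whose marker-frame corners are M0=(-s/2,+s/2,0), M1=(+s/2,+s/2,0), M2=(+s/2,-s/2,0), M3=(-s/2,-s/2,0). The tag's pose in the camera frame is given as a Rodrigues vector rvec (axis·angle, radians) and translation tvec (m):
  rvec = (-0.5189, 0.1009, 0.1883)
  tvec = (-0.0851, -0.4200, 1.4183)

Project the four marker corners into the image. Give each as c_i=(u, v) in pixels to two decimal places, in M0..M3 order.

Intrinsics K: fx=854.6, fy=526.3, cx=334.6, cy=234.7
Marker side s = 0.238 m; corners in marker frame (Z=0):
  M0 = (-0.1190, +0.1190, 0)
  M1 = (+0.1190, +0.1190, 0)
  M2 = (+0.1190, -0.1190, 0)
  M3 = (-0.1190, -0.1190, 0)
rvec = (-0.5189, 0.1009, 0.1883), |rvec| = θ = 0.56115 rad = 32.152°
Rodrigues: sinθ=0.53216, 1−cosθ=0.15336; R = I + sinθ·[k]× + (1−cosθ)·[k]×²:
    [+0.97777 -0.20407 +0.04810]
    [+0.15307 +0.85160 +0.50135]
    [-0.14327 -0.48284 +0.86391]
t = (-0.0851, -0.4200, 1.4183) m
M0: Pc = R·M0+t = (-0.22574, -0.33688, +1.37789); u = 854.6·(-0.22574)/1.37789 + 334.6 = 194.5912, v = 526.3·(-0.33688)/1.37789 + 234.7 = 106.0269
M1: Pc = R·M1+t = (+0.00697, -0.30044, +1.34379); u = 854.6·(+0.00697)/1.34379 + 334.6 = 339.0331, v = 526.3·(-0.30044)/1.34379 + 234.7 = 117.0303
M2: Pc = R·M2+t = (+0.05554, -0.50312, +1.45871); u = 854.6·(+0.05554)/1.45871 + 334.6 = 367.1384, v = 526.3·(-0.50312)/1.45871 + 234.7 = 53.1733
M3: Pc = R·M3+t = (-0.17717, -0.53956, +1.49281); u = 854.6·(-0.17717)/1.49281 + 334.6 = 233.1736, v = 526.3·(-0.53956)/1.49281 + 234.7 = 44.4756

c0=(194.59, 106.03) c1=(339.03, 117.03) c2=(367.14, 53.17) c3=(233.17, 44.48)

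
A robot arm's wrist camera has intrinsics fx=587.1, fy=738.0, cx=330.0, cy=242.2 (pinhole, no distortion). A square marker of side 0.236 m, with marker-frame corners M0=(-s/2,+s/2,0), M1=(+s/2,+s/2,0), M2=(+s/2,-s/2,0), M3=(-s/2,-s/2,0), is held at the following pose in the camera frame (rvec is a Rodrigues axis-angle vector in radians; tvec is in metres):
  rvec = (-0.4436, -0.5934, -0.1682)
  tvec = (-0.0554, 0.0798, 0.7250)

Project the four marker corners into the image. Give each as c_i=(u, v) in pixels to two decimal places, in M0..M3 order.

c0=(216.27, 468.03) c1=(387.87, 421.04) c2=(335.93, 216.78) c3=(174.82, 218.61)

Intrinsics K: fx=587.1, fy=738.0, cx=330.0, cy=242.2
Marker side s = 0.236 m; corners in marker frame (Z=0):
  M0 = (-0.1180, +0.1180, 0)
  M1 = (+0.1180, +0.1180, 0)
  M2 = (+0.1180, -0.1180, 0)
  M3 = (-0.1180, -0.1180, 0)
rvec = (-0.4436, -0.5934, -0.1682), |rvec| = θ = 0.75973 rad = 43.530°
Rodrigues: sinθ=0.68873, 1−cosθ=0.27498; R = I + sinθ·[k]× + (1−cosθ)·[k]×²:
    [+0.81877 +0.27789 -0.50239]
    [-0.02707 +0.89277 +0.44969]
    [+0.57349 -0.35459 +0.73850]
t = (-0.0554, 0.0798, 0.7250) m
M0: Pc = R·M0+t = (-0.11922, +0.18834, +0.61549); u = 587.1·(-0.11922)/0.61549 + 330.0 = 216.2747, v = 738.0·(+0.18834)/0.61549 + 242.2 = 468.0316
M1: Pc = R·M1+t = (+0.07401, +0.18195, +0.75083); u = 587.1·(+0.07401)/0.75083 + 330.0 = 387.8671, v = 738.0·(+0.18195)/0.75083 + 242.2 = 421.0435
M2: Pc = R·M2+t = (+0.00842, -0.02874, +0.83451); u = 587.1·(+0.00842)/0.83451 + 330.0 = 335.9265, v = 738.0·(-0.02874)/0.83451 + 242.2 = 216.7820
M3: Pc = R·M3+t = (-0.18481, -0.02235, +0.69917); u = 587.1·(-0.18481)/0.69917 + 330.0 = 174.8174, v = 738.0·(-0.02235)/0.69917 + 242.2 = 218.6060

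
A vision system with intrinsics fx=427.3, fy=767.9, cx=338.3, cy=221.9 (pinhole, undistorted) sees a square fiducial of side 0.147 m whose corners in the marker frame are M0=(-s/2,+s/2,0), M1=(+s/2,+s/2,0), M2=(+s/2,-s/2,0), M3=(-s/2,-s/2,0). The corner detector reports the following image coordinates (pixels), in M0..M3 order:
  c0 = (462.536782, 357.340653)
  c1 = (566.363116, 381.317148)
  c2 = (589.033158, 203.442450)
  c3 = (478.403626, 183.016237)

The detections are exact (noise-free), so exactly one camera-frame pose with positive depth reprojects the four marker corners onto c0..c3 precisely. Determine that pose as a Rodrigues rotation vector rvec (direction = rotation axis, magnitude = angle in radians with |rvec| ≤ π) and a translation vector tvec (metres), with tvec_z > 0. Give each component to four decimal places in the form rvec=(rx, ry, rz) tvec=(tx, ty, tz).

rvec=(0.2391, 0.1272, 0.0973) tvec=(0.2629, 0.0489, 0.6079)

Intrinsics K: fx=427.3, fy=767.9, cx=338.3, cy=221.9
Marker side s = 0.147 m; corners in marker frame (Z=0):
  M0 = (-0.0735, +0.0735, 0)
  M1 = (+0.0735, +0.0735, 0)
  M2 = (+0.0735, -0.0735, 0)
  M3 = (-0.0735, -0.0735, 0)
Detected image corners:
  c0 = (462.536782, 357.340653) px
  c1 = (566.363116, 381.317148) px
  c2 = (589.033158, 203.442450) px
  c3 = (478.403626, 183.016237) px
Planar DLT: solve 8×8 A·h = b for H (H[2,2]=1):
  H  [+630.59478 +77.79802 +523.06423]
  H  [+98.69433 +1309.72386 +283.70166]
  H  [-0.18732 +0.39795 +1.00000]
B = K⁻¹H; ‖b₁‖=1.645007, ‖b₂‖=1.645007; λ = 2/(‖b₁‖+‖b₂‖) = 0.607900, sign → tz>0 ⇒ λ=+0.607900
r₁ = λ·B[:,0] = (+0.98727,+0.11104,-0.11387); r₂ = λ·B[:,1] = (-0.08085,+0.96692,+0.24191)
r₃ = r₁×r₂ = (+0.13696,-0.22963,+0.96359); SVD([r₁ r₂ r₃]) → R = UVᵀ:
  R  [+0.98727 -0.08085 +0.13696]
  R  [+0.11104 +0.96692 -0.22963]
  R  [-0.11387 +0.24191 +0.96359]
t = (+0.26286, +0.04892, +0.60790) m
tr R = 2.917789; θ = arccos((tr R − 1)/2) = 0.287716 rad = 16.485°
axis k = ((R−Rᵀ)₃₂, (R−Rᵀ)₁₃, (R−Rᵀ)₂₁) / (2 sinθ) = (+0.830867, +0.441981, +0.338101)
rvec = θ·k = (+0.239054, +0.127165, +0.097277)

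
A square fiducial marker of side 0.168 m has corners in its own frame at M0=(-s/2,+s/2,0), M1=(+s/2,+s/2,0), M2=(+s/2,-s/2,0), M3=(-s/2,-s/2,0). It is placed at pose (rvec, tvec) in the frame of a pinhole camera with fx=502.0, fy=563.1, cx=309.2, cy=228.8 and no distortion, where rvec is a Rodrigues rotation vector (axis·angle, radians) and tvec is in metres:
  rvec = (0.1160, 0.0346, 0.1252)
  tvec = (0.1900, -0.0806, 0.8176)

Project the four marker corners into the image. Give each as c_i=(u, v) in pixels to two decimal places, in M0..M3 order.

c0=(367.53, 223.06) c1=(469.19, 237.54) c2=(485.95, 122.01) c3=(381.71, 107.83)

Intrinsics K: fx=502.0, fy=563.1, cx=309.2, cy=228.8
Marker side s = 0.168 m; corners in marker frame (Z=0):
  M0 = (-0.0840, +0.0840, 0)
  M1 = (+0.0840, +0.0840, 0)
  M2 = (+0.0840, -0.0840, 0)
  M3 = (-0.0840, -0.0840, 0)
rvec = (0.1160, 0.0346, 0.1252), |rvec| = θ = 0.17415 rad = 9.978°
Rodrigues: sinθ=0.17327, 1−cosθ=0.01513; R = I + sinθ·[k]× + (1−cosθ)·[k]×²:
    [+0.99159 -0.12257 +0.04167]
    [+0.12657 +0.98547 -0.11325]
    [-0.02718 +0.11758 +0.99269]
t = (0.1900, -0.0806, 0.8176) m
M0: Pc = R·M0+t = (+0.09641, -0.00845, +0.82976); u = 502.0·(+0.09641)/0.82976 + 309.2 = 367.5283, v = 563.1·(-0.00845)/0.82976 + 228.8 = 223.0640
M1: Pc = R·M1+t = (+0.26300, +0.01281, +0.82519); u = 502.0·(+0.26300)/0.82519 + 309.2 = 469.1926, v = 563.1·(+0.01281)/0.82519 + 228.8 = 237.5424
M2: Pc = R·M2+t = (+0.28359, -0.15275, +0.80544); u = 502.0·(+0.28359)/0.80544 + 309.2 = 485.9499, v = 563.1·(-0.15275)/0.80544 + 228.8 = 122.0109
M3: Pc = R·M3+t = (+0.11700, -0.17401, +0.81001); u = 502.0·(+0.11700)/0.81001 + 309.2 = 381.7120, v = 563.1·(-0.17401)/0.81001 + 228.8 = 107.8309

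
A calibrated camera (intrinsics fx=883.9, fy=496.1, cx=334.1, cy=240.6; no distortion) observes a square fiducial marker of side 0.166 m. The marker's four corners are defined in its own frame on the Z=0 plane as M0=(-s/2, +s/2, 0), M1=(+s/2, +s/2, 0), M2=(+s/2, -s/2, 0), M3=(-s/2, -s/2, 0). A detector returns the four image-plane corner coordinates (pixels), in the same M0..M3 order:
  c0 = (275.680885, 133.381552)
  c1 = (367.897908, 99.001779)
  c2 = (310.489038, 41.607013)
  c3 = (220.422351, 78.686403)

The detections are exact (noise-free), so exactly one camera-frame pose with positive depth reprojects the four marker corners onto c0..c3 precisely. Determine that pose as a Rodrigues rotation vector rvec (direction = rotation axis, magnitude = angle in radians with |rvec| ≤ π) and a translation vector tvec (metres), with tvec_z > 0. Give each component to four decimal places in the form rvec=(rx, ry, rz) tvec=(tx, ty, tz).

Intrinsics K: fx=883.9, fy=496.1, cx=334.1, cy=240.6
Marker side s = 0.166 m; corners in marker frame (Z=0):
  M0 = (-0.0830, +0.0830, 0)
  M1 = (+0.0830, +0.0830, 0)
  M2 = (+0.0830, -0.0830, 0)
  M3 = (-0.0830, -0.0830, 0)
Detected image corners:
  c0 = (275.680885, 133.381552) px
  c1 = (367.897908, 99.001779) px
  c2 = (310.489038, 41.607013) px
  c3 = (220.422351, 78.686403) px
Planar DLT: solve 8×8 A·h = b for H (H[2,2]=1):
  H  [+468.85867 +347.05328 +292.65181]
  H  [-239.30384 +339.79022 +88.63631]
  H  [-0.27315 +0.02670 +1.00000]
B = K⁻¹H; ‖b₁‖=0.773693, ‖b₂‖=0.773693; λ = 2/(‖b₁‖+‖b₂‖) = 1.292502, sign → tz>0 ⇒ λ=+1.292502
r₁ = λ·B[:,0] = (+0.81904,-0.45224,-0.35305); r₂ = λ·B[:,1] = (+0.49444,+0.86853,+0.03451)
r₃ = r₁×r₂ = (+0.29102,-0.20283,+0.93497); SVD([r₁ r₂ r₃]) → R = UVᵀ:
  R  [+0.81904 +0.49444 +0.29102]
  R  [-0.45224 +0.86853 -0.20283]
  R  [-0.35305 +0.03451 +0.93497]
t = (-0.06061, -0.39591, +1.29250) m
tr R = 2.622539; θ = arccos((tr R − 1)/2) = 0.624476 rad = 35.780°
axis k = ((R−Rᵀ)₃₂, (R−Rᵀ)₁₃, (R−Rᵀ)₂₁) / (2 sinθ) = (+0.202970, +0.550795, -0.809585)
rvec = θ·k = (+0.126750, +0.343958, -0.505566)

rvec=(0.1267, 0.3440, -0.5056) tvec=(-0.0606, -0.3959, 1.2925)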